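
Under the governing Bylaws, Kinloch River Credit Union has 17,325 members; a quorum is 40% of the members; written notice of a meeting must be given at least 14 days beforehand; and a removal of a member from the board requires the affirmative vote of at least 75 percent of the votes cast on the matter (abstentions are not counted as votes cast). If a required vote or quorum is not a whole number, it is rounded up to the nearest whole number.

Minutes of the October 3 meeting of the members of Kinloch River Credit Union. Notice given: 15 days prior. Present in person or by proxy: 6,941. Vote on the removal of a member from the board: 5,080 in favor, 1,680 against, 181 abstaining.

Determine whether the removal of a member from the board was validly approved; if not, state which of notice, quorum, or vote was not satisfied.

Valid — all requirements satisfied.

Notice: 15 days given; 14 required. Satisfied.
Quorum: 40% of 17,325 = 6,930; 6,941 present. Satisfied.
Vote: requires three-fourths of the votes cast (6,941 − 181 abstaining = 6,760); 3/4 of 6760 = 5070, so 5,070 needed; 5,080 in favor. Satisfied.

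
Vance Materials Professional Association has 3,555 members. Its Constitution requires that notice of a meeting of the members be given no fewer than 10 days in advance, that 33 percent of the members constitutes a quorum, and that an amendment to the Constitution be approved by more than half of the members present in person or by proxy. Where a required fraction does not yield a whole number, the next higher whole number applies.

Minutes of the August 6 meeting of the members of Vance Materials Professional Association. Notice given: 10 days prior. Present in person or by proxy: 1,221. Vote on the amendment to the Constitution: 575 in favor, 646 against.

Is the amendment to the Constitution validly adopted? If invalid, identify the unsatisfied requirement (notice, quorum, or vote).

Invalid — vote requirement not satisfied.

Notice: 10 days given; 10 required. Satisfied.
Quorum: 33% of 3,555 = 1,173.15, rounded up to 1,174; 1,221 present. Satisfied.
Vote: requires a majority of those present (1,221); a majority of 1221 is 611, so 611 needed; 575 in favor. Not satisfied.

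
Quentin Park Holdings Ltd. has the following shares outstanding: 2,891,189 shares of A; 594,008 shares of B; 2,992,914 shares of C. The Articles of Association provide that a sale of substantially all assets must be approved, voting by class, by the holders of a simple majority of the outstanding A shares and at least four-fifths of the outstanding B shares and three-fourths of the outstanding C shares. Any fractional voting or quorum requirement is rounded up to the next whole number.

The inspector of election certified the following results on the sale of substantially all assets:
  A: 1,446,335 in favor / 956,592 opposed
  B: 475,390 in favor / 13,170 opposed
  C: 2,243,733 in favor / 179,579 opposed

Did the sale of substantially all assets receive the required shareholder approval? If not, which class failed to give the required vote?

Not approved — the C shares did not give the required vote.

A: a majority of 2891189 is 1445595; 1,445,595 required, 1,446,335 in favor — approved.
B: 4/5 of 594008 = 475206.40, rounded up to 475207; 475,207 required, 475,390 in favor — approved.
C: 3/4 of 2992914 = 2244685.50, rounded up to 2244686; 2,244,686 required, 2,243,733 in favor — not approved.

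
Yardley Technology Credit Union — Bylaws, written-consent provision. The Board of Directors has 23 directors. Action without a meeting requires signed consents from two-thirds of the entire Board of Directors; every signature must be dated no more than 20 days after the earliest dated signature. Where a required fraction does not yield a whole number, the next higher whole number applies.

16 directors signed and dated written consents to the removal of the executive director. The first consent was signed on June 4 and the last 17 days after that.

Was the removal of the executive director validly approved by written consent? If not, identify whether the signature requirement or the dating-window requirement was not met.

Effective — both the signature and dating-window requirements are satisfied.

Signatures required: two-thirds of 23 — 2/3 of 23 = 15.33, rounded up to 16, so 16 needed; 16 signed. Sufficient.
Dating window: the latest signature is 17 days after the earliest; the limit is 20 days. Within the window.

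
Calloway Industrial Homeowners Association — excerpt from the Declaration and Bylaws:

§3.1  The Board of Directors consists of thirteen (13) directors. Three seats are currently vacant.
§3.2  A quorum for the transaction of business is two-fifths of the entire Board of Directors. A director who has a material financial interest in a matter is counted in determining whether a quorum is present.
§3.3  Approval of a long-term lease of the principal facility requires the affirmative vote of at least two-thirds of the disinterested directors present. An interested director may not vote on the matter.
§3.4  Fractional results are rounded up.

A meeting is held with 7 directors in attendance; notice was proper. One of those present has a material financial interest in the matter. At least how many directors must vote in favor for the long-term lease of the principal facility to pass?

The long-term lease of the principal facility requires two-thirds of the disinterested directors present (7 − 1 = 6).
2/3 of 6 = 4.

4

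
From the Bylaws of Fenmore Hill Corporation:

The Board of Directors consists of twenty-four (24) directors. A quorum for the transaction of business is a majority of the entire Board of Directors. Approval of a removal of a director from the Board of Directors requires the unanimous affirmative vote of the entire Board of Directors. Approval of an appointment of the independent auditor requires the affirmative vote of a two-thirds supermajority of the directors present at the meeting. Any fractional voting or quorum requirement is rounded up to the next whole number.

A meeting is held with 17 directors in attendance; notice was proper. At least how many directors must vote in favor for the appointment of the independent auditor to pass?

12

The appointment of the independent auditor requires two-thirds of the directors present (17).
2/3 of 17 = 11.33, rounded up to 12.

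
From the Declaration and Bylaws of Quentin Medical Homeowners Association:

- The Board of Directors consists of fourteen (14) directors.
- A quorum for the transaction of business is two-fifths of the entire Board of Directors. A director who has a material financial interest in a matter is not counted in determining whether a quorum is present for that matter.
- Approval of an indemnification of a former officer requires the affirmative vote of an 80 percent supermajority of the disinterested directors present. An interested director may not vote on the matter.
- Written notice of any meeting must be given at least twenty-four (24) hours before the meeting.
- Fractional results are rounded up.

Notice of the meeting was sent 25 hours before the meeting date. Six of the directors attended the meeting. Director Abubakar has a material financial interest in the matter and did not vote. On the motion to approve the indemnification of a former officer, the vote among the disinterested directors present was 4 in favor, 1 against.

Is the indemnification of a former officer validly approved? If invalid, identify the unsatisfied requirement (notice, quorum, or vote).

Notice: 25 hours given; 24 required (25 ≥ 24). Satisfied.
Quorum: 6 present, but the 1 interested director does not count, leaving 5. Quorum is 6. Not satisfied.
Vote: the indemnification of a former officer requires four-fifths of the disinterested directors present (6 − 1 = 5). 4/5 of 5 = 4, so 4 affirmative votes are needed; 4 voted in favor. Satisfied. (Moot — without a quorum no business can be validly transacted.)

Invalid — quorum requirement not satisfied.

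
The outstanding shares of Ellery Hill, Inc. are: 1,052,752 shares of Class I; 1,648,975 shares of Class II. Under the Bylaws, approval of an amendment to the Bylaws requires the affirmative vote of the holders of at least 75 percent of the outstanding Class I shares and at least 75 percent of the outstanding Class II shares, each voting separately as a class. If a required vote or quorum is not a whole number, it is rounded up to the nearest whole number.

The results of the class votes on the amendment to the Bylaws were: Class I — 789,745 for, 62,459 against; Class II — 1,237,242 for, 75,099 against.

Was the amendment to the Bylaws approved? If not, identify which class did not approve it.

Class I: 3/4 of 1052752 = 789564; 789,564 required, 789,745 in favor — approved.
Class II: 3/4 of 1648975 = 1236731.25, rounded up to 1236732; 1,236,732 required, 1,237,242 in favor — approved.

Approved — every class gave the required vote.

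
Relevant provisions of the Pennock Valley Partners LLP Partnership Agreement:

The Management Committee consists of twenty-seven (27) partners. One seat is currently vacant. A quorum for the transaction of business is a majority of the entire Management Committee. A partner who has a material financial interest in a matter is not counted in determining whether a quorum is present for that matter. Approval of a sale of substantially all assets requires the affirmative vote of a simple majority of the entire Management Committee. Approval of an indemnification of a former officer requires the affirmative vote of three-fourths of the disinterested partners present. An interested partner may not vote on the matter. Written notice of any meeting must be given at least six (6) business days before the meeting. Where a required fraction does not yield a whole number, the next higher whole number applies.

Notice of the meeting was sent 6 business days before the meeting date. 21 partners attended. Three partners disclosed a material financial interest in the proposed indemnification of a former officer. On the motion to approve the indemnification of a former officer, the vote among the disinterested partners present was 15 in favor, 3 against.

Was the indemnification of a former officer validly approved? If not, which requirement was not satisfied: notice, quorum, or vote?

Notice: 6 business days given; 6 required (6 ≥ 6). Satisfied.
Quorum: 21 present, but the 3 interested partners do not count, leaving 18. Quorum is 14. Satisfied.
Vote: the indemnification of a former officer requires three-fourths of the disinterested partners present (21 − 3 = 18). 3/4 of 18 = 13.50, rounded up to 14, so 14 affirmative votes are needed; 15 voted in favor. Satisfied.

Valid — all requirements satisfied.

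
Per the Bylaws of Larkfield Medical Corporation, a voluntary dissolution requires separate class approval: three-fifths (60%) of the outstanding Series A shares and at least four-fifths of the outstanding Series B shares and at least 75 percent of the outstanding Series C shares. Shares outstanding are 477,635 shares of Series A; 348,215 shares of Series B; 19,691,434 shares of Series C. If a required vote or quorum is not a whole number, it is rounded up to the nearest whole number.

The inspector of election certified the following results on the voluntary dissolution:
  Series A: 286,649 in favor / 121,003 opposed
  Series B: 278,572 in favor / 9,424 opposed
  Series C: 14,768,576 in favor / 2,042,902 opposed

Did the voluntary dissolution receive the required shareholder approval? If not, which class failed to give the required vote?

Series A: 3/5 of 477635 = 286581; 286,581 required, 286,649 in favor — approved.
Series B: 4/5 of 348215 = 278572; 278,572 required, 278,572 in favor — approved.
Series C: 3/4 of 19691434 = 14768575.50, rounded up to 14768576; 14,768,576 required, 14,768,576 in favor — approved.

Approved — every class gave the required vote.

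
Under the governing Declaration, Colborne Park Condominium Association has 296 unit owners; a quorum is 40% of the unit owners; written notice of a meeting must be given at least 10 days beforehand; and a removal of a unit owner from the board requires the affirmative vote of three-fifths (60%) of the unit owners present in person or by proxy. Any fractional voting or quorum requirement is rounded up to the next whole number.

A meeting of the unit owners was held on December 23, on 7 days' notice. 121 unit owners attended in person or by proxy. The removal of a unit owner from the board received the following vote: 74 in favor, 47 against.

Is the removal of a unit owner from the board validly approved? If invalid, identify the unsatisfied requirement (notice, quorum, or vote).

Invalid — notice requirement not satisfied.

Notice: 7 days given; 10 required. Not satisfied.
Quorum: 40% of 296 = 118.40, rounded up to 119; 121 present. Satisfied.
Vote: requires three-fifths of those present (121); 3/5 of 121 = 72.60, rounded up to 73, so 73 needed; 74 in favor. Satisfied.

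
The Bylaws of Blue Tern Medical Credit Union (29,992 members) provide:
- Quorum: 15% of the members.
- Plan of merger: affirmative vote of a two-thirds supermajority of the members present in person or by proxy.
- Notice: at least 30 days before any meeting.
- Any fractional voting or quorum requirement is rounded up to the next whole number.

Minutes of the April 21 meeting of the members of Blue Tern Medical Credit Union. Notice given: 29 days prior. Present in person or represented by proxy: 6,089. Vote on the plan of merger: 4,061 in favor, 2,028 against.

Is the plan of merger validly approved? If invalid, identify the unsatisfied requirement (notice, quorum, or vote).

Notice: 29 days given; 30 required. Not satisfied.
Quorum: 15% of 29,992 = 4,498.80, rounded up to 4,499; 6,089 present. Satisfied.
Vote: requires two-thirds of those present (6,089); 2/3 of 6089 = 4059.33, rounded up to 4060, so 4,060 needed; 4,061 in favor. Satisfied.

Invalid — notice requirement not satisfied.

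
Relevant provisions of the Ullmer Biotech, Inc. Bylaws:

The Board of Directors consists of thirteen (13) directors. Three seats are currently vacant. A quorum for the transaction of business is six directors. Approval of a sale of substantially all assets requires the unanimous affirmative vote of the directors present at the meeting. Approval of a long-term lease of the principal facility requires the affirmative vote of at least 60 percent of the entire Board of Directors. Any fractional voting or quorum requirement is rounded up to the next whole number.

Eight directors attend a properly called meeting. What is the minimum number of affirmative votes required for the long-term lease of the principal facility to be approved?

8

The long-term lease of the principal facility requires three-fifths of the entire Board of Directors (13).
3/5 of 13 = 7.80, rounded up to 8.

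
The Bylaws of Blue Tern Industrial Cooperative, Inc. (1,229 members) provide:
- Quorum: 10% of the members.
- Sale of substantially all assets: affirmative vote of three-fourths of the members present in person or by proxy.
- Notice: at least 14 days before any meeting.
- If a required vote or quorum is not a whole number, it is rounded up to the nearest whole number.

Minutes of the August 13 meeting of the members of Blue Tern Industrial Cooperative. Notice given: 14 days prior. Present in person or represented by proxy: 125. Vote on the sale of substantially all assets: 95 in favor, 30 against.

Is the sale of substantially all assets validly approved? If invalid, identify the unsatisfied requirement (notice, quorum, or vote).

Valid — all requirements satisfied.

Notice: 14 days given; 14 required. Satisfied.
Quorum: 10% of 1,229 = 122.90, rounded up to 123; 125 present. Satisfied.
Vote: requires three-fourths of those present (125); 3/4 of 125 = 93.75, rounded up to 94, so 94 needed; 95 in favor. Satisfied.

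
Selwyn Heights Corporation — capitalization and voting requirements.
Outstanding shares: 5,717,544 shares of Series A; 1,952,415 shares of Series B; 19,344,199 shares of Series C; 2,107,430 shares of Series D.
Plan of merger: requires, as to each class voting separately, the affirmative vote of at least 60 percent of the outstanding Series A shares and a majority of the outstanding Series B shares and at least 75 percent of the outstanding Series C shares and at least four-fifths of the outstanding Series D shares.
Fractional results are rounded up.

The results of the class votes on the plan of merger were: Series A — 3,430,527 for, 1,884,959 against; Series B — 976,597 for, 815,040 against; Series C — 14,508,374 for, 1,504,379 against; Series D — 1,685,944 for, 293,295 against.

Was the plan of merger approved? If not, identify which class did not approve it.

Approved — every class gave the required vote.

Series A: 3/5 of 5717544 = 3430526.40, rounded up to 3430527; 3,430,527 required, 3,430,527 in favor — approved.
Series B: a majority of 1952415 is 976208; 976,208 required, 976,597 in favor — approved.
Series C: 3/4 of 19344199 = 14508149.25, rounded up to 14508150; 14,508,150 required, 14,508,374 in favor — approved.
Series D: 4/5 of 2107430 = 1685944; 1,685,944 required, 1,685,944 in favor — approved.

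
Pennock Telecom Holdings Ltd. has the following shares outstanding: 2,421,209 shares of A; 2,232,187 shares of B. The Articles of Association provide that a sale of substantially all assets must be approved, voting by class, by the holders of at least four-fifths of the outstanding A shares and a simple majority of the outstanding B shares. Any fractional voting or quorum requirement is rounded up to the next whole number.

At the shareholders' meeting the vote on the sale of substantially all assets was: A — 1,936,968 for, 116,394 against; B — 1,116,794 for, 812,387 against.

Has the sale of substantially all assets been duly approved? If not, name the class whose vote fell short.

A: 4/5 of 2421209 = 1936967.20, rounded up to 1936968; 1,936,968 required, 1,936,968 in favor — approved.
B: a majority of 2232187 is 1116094; 1,116,094 required, 1,116,794 in favor — approved.

Approved — every class gave the required vote.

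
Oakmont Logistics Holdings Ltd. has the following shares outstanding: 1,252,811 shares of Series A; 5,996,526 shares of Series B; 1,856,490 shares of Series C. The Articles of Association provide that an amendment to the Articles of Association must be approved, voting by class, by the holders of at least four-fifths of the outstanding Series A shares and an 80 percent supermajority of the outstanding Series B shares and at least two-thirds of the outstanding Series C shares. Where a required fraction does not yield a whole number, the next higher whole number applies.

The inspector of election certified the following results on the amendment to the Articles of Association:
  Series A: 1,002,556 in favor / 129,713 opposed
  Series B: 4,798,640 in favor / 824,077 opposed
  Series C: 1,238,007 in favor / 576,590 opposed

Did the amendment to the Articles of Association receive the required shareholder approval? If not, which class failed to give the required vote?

Approved — every class gave the required vote.

Series A: 4/5 of 1252811 = 1002248.80, rounded up to 1002249; 1,002,249 required, 1,002,556 in favor — approved.
Series B: 4/5 of 5996526 = 4797220.80, rounded up to 4797221; 4,797,221 required, 4,798,640 in favor — approved.
Series C: 2/3 of 1856490 = 1237660; 1,237,660 required, 1,238,007 in favor — approved.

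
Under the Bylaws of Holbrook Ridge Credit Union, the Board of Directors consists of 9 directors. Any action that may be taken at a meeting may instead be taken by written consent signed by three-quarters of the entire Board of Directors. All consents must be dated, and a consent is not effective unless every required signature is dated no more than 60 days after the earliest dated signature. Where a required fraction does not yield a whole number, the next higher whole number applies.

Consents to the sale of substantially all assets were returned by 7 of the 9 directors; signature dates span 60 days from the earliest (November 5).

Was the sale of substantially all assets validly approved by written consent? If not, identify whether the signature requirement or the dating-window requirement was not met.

Signatures required: three-quarters of 9 — 3/4 of 9 = 6.75, rounded up to 7, so 7 needed; 7 signed. Sufficient.
Dating window: the latest signature is 60 days after the earliest; the limit is 60 days. Within the window.

Effective — both the signature and dating-window requirements are satisfied.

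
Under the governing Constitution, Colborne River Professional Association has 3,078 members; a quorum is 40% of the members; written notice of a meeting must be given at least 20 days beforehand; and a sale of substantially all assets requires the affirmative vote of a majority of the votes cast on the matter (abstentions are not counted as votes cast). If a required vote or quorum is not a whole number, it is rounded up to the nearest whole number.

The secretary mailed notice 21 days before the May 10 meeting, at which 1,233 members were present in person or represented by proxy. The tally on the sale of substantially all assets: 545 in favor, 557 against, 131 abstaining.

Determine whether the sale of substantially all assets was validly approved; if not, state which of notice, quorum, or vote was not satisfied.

Notice: 21 days given; 20 required. Satisfied.
Quorum: 40% of 3,078 = 1,231.20, rounded up to 1,232; 1,233 present. Satisfied.
Vote: requires a majority of the votes cast (1,233 − 131 abstaining = 1,102); a majority of 1102 is 552, so 552 needed; 545 in favor. Not satisfied.

Invalid — vote requirement not satisfied.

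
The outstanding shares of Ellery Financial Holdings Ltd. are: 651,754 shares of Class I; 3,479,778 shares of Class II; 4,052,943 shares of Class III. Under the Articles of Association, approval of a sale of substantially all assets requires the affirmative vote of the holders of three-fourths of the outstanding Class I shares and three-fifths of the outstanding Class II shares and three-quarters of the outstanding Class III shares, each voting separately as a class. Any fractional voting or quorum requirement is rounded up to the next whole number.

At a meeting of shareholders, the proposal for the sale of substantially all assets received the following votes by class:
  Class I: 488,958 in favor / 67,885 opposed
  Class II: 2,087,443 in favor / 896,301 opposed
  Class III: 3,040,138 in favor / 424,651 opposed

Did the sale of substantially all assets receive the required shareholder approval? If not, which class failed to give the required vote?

Not approved — the Class II shares did not give the required vote.

Class I: 3/4 of 651754 = 488815.50, rounded up to 488816; 488,816 required, 488,958 in favor — approved.
Class II: 3/5 of 3479778 = 2087866.80, rounded up to 2087867; 2,087,867 required, 2,087,443 in favor — not approved.
Class III: 3/4 of 4052943 = 3039707.25, rounded up to 3039708; 3,039,708 required, 3,040,138 in favor — approved.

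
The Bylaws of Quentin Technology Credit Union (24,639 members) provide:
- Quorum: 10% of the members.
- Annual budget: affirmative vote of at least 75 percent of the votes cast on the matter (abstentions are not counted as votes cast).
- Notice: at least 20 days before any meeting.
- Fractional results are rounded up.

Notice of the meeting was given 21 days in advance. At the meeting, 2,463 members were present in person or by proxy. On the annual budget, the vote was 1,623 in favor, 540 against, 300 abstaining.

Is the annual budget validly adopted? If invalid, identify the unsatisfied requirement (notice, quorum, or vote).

Notice: 21 days given; 20 required. Satisfied.
Quorum: 10% of 24,639 = 2,463.90, rounded up to 2,464; 2,463 present. Not satisfied.
Vote: requires three-fourths of the votes cast (2,463 − 300 abstaining = 2,163); 3/4 of 2163 = 1622.25, rounded up to 1623, so 1,623 needed; 1,623 in favor. Satisfied.

Invalid — quorum requirement not satisfied.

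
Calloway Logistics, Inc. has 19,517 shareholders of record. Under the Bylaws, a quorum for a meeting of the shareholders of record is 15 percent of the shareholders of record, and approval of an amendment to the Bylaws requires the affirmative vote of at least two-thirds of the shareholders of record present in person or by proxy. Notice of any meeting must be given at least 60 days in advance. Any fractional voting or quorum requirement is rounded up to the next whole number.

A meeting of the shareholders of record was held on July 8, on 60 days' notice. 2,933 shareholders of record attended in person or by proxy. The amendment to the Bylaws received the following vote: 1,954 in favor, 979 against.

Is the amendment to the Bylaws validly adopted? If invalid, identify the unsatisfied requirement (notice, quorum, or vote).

Notice: 60 days given; 60 required. Satisfied.
Quorum: 15% of 19,517 = 2,927.55, rounded up to 2,928; 2,933 present. Satisfied.
Vote: requires two-thirds of those present (2,933); 2/3 of 2933 = 1955.33, rounded up to 1956, so 1,956 needed; 1,954 in favor. Not satisfied.

Invalid — vote requirement not satisfied.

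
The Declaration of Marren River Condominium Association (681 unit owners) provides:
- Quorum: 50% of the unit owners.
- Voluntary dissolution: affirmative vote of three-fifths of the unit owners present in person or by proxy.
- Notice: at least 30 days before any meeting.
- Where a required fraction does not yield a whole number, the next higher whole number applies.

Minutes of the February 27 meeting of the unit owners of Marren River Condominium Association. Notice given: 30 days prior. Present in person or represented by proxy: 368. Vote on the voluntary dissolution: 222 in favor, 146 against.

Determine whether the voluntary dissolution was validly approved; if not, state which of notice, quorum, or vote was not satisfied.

Valid — all requirements satisfied.

Notice: 30 days given; 30 required. Satisfied.
Quorum: 50% of 681 = 340.50, rounded up to 341; 368 present. Satisfied.
Vote: requires three-fifths of those present (368); 3/5 of 368 = 220.80, rounded up to 221, so 221 needed; 222 in favor. Satisfied.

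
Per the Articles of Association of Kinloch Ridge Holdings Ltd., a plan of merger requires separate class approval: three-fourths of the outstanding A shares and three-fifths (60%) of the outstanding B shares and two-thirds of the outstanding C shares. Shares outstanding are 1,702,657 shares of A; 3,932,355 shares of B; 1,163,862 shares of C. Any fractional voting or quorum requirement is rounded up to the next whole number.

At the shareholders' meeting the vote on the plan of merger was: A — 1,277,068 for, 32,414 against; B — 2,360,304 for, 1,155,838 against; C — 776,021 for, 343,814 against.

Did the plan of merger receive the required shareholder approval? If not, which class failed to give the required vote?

Approved — every class gave the required vote.

A: 3/4 of 1702657 = 1276992.75, rounded up to 1276993; 1,276,993 required, 1,277,068 in favor — approved.
B: 3/5 of 3932355 = 2359413; 2,359,413 required, 2,360,304 in favor — approved.
C: 2/3 of 1163862 = 775908; 775,908 required, 776,021 in favor — approved.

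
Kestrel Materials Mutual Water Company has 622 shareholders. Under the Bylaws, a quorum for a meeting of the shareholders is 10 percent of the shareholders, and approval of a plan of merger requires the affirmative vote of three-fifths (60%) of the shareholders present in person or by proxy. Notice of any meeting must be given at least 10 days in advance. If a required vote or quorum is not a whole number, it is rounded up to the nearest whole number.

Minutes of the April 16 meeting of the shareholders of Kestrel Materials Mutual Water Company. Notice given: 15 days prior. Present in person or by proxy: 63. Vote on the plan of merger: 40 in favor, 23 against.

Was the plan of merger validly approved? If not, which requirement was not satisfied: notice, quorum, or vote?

Valid — all requirements satisfied.

Notice: 15 days given; 10 required. Satisfied.
Quorum: 10% of 622 = 62.20, rounded up to 63; 63 present. Satisfied.
Vote: requires three-fifths of those present (63); 3/5 of 63 = 37.80, rounded up to 38, so 38 needed; 40 in favor. Satisfied.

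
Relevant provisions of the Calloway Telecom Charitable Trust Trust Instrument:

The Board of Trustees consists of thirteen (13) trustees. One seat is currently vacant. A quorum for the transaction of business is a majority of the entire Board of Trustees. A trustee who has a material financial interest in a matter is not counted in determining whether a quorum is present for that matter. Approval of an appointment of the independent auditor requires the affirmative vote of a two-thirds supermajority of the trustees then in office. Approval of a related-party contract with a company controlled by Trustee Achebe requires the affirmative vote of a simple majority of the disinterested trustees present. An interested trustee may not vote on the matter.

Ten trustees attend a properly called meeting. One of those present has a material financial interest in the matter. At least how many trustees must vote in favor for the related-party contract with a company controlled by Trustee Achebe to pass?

The related-party contract with a company controlled by Trustee Achebe requires a majority of the disinterested trustees present (10 − 1 = 9).
A majority of 9 is 5.

5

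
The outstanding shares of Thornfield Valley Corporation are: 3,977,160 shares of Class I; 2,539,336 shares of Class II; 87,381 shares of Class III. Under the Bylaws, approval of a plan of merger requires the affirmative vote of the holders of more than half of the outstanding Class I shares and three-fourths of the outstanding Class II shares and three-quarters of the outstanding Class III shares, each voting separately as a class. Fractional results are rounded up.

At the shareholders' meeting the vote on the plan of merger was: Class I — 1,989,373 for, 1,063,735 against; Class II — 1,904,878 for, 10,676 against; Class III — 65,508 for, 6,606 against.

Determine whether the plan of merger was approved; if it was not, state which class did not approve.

Class I: a majority of 3977160 is 1988581; 1,988,581 required, 1,989,373 in favor — approved.
Class II: 3/4 of 2539336 = 1904502; 1,904,502 required, 1,904,878 in favor — approved.
Class III: 3/4 of 87381 = 65535.75, rounded up to 65536; 65,536 required, 65,508 in favor — not approved.

Not approved — the Class III shares did not give the required vote.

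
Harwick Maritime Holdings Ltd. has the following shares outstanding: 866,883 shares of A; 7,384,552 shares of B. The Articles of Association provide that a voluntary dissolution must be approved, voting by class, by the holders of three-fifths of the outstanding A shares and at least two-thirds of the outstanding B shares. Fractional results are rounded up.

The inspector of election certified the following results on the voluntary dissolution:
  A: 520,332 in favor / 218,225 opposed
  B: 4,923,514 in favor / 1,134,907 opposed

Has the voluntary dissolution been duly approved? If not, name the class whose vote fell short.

A: 3/5 of 866883 = 520129.80, rounded up to 520130; 520,130 required, 520,332 in favor — approved.
B: 2/3 of 7384552 = 4923034.67, rounded up to 4923035; 4,923,035 required, 4,923,514 in favor — approved.

Approved — every class gave the required vote.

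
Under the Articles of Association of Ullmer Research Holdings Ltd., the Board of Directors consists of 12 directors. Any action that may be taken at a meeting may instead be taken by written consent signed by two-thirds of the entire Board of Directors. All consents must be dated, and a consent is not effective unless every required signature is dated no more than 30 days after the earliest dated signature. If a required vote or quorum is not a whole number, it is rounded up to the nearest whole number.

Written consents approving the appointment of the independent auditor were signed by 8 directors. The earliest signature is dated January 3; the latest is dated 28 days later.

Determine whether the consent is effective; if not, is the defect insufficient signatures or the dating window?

Effective — both the signature and dating-window requirements are satisfied.

Signatures required: two-thirds of 12 — 2/3 of 12 = 8, so 8 needed; 8 signed. Sufficient.
Dating window: the latest signature is 28 days after the earliest; the limit is 30 days. Within the window.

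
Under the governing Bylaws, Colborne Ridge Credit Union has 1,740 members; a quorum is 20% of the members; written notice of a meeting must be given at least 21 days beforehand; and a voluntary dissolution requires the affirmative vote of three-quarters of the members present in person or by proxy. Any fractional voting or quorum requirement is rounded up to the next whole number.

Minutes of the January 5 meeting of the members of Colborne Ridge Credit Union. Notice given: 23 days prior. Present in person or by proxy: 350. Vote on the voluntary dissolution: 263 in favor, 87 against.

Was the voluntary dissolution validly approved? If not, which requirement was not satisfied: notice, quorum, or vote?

Notice: 23 days given; 21 required. Satisfied.
Quorum: 20% of 1,740 = 348; 350 present. Satisfied.
Vote: requires three-fourths of those present (350); 3/4 of 350 = 262.50, rounded up to 263, so 263 needed; 263 in favor. Satisfied.

Valid — all requirements satisfied.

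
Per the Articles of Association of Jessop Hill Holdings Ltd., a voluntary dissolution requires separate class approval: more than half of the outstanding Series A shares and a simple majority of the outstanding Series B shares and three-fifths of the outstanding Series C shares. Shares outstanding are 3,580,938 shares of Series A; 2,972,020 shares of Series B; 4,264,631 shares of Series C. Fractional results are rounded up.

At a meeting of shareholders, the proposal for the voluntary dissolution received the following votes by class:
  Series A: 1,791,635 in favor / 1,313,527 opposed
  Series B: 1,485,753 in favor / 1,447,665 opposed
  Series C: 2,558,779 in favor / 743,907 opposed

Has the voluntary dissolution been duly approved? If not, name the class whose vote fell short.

Series A: a majority of 3580938 is 1790470; 1,790,470 required, 1,791,635 in favor — approved.
Series B: a majority of 2972020 is 1486011; 1,486,011 required, 1,485,753 in favor — not approved.
Series C: 3/5 of 4264631 = 2558778.60, rounded up to 2558779; 2,558,779 required, 2,558,779 in favor — approved.

Not approved — the Series B shares did not give the required vote.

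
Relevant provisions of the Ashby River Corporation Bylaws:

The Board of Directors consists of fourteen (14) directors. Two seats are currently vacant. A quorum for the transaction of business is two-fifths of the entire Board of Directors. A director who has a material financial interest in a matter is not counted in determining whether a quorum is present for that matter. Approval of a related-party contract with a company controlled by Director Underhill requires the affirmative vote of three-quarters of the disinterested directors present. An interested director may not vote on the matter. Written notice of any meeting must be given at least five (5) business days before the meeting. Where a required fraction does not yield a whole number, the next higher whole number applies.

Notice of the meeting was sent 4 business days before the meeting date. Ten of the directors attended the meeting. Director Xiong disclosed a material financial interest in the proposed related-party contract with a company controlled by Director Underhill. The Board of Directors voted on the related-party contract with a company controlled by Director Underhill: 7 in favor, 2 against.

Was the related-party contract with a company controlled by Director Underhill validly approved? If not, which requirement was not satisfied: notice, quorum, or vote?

Notice: 4 business days given; 5 required (4 < 5). Not satisfied.
Quorum: 10 present, but the 1 interested director does not count, leaving 9. Quorum is 6. Satisfied.
Vote: the related-party contract with a company controlled by Director Underhill requires three-fourths of the disinterested directors present (10 − 1 = 9). 3/4 of 9 = 6.75, rounded up to 7, so 7 affirmative votes are needed; 7 voted in favor. Satisfied.

Invalid — notice requirement not satisfied.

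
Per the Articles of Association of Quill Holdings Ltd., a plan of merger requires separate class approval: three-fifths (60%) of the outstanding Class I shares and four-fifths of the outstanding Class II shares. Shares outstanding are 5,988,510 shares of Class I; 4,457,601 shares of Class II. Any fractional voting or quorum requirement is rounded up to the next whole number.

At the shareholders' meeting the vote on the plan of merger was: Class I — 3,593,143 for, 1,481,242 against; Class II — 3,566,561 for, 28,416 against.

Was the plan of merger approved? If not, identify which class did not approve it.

Class I: 3/5 of 5988510 = 3593106; 3,593,106 required, 3,593,143 in favor — approved.
Class II: 4/5 of 4457601 = 3566080.80, rounded up to 3566081; 3,566,081 required, 3,566,561 in favor — approved.

Approved — every class gave the required vote.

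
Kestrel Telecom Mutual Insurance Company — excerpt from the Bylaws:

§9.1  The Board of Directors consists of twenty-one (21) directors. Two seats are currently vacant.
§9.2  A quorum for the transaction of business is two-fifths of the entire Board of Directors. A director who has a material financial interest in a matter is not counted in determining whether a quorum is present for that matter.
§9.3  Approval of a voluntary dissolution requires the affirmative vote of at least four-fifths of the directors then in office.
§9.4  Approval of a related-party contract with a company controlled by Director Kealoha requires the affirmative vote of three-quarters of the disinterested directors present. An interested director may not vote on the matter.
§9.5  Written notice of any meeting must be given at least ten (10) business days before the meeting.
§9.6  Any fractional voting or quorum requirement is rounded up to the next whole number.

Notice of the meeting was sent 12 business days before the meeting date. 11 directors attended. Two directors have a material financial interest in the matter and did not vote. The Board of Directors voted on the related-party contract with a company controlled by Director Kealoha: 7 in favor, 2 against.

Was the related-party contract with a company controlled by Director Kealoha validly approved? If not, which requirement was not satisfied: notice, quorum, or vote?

Notice: 12 business days given; 10 required (12 ≥ 10). Satisfied.
Quorum: 11 present, but the 2 interested directors do not count, leaving 9. Quorum is 9. Satisfied.
Vote: the related-party contract with a company controlled by Director Kealoha requires three-fourths of the disinterested directors present (11 − 2 = 9). 3/4 of 9 = 6.75, rounded up to 7, so 7 affirmative votes are needed; 7 voted in favor. Satisfied.

Valid — all requirements satisfied.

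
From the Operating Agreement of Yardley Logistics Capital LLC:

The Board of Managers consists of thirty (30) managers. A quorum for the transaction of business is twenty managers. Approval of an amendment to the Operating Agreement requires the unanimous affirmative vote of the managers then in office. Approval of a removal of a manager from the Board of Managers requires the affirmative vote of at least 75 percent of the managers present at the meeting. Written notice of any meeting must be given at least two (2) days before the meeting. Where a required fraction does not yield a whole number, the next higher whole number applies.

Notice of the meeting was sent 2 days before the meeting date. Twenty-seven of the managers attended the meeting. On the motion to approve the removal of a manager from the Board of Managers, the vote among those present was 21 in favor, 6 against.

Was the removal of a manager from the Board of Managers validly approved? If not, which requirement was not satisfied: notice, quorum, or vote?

Valid — all requirements satisfied.

Notice: 2 days given; 2 required (2 ≥ 2). Satisfied.
Quorum: 27 present; quorum is 20. Satisfied.
Vote: the removal of a manager from the Board of Managers requires three-fourths of the managers present (27). 3/4 of 27 = 20.25, rounded up to 21, so 21 affirmative votes are needed; 21 voted in favor. Satisfied.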